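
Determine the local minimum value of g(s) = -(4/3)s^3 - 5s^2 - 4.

-173/12

Critical points: g'(s) = -4s^2 - 10s vanishes at s = -5/2, 0.
g''(s) = -8s - 10. g''(-5/2) = 10 > 0 ⇒ local minimum; g''(0) = -10 < 0 ⇒ local maximum.
The local minimum is g(-5/2) = -173/12.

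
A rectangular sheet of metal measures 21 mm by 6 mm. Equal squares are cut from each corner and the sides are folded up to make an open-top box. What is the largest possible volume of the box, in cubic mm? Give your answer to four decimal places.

81.5549

With cut size x, the volume is V(x) = x(21 − 2x)(6 − 2x) for 0 < x < 3.
V'(x) = 12x^2 − 108x + 126. Setting V'(x) = 0 gives x ≈ 1.3775 (the root in (0, 3)).
V''(x) = 24x − 108 is negative there, so this is the maximum; V ≈ 81.5549.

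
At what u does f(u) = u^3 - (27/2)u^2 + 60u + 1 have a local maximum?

4

Critical points: f'(u) = 3u^2 - 27u + 60 vanishes at u = 4, 5.
Second-derivative test with f''(u) = 6u - 27: f''(4) = -3 < 0 ⇒ local maximum; f''(5) = 3 > 0 ⇒ local minimum.
The local maximum is f(4) = 89.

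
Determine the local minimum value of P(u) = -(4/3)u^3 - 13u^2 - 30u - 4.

-37/3

P'(u) = -4u^2 - 26u - 30 = 0 at u = -5, -3/2.
Since P''(u) = -8u - 26, we get P''(-5) = 14 > 0 ⇒ local minimum; P''(-3/2) = -14 < 0 ⇒ local maximum.
So the local minimum value is P(-5) = -37/3.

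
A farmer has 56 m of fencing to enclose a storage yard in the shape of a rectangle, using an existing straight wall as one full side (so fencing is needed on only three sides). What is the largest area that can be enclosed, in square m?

Let the sides perpendicular to the wall have length x and the parallel side y, so 2x + y = 56 and the area is A = xy = x(56 − 2x).
A'(x) = 56 − 4x = 0 gives x = 14, and A''(x) = −4 < 0 confirms a maximum.
Then y = 56 − 2·14 = 28 and A = 392.

392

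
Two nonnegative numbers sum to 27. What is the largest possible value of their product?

729/4

With x + y = 27, the product is P(x) = x(27 − x).
P'(x) = 27 − 2x = 0 gives x = 27/2; P'' = −2 < 0, so this is the maximum.
P = 27/2·27/2 = 729/4.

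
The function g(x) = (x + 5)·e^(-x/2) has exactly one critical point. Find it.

g'(x) = 1·e^(-x/2) + (x + 5)·(-1/2)·e^(-x/2) = (-(1/2)x - 3/2)·e^(-x/2). Since e^(-x/2) > 0, the only critical point is x = -3.
g''(-3) has the same sign as -1/2 < 0, so this is a local maximum.
g(-3) = (2)·e^(3/2) ≈ 8.9634.

-3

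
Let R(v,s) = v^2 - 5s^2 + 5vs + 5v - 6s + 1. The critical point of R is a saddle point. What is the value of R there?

106/45

∂R/∂v = 2v + 5s + 5 = 0 and ∂R/∂s = 5v - 10s - 6 = 0, so (v, s) = (-4/9, -37/45).
The Hessian has R_{vv} = 2, R_{ss} = -10, R_{vs} = 5, giving D = -45 < 0, so the point is a saddle point.
R(-4/9, -37/45) = 106/45.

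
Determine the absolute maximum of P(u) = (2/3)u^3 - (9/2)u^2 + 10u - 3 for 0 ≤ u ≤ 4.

P'(u) = 2u^2 - 9u + 10, which vanishes at u = 2 and u = 5/2.
Compare values at every candidate in [0, 4]: P(0) = -3; P(2) = 13/3; P(5/2) = 103/24; P(4) = 23/3.
The maximum over the interval is 23/3, attained at u = 4.

23/3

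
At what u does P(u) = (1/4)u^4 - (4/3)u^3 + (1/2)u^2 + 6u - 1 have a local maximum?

2

P'(u) = u^3 - 4u^2 + u + 6 = 0 at u = -1, 2, 3.
Second-derivative test with P''(u) = 3u^2 - 8u + 1: P''(-1) = 12 > 0 ⇒ local minimum; P''(2) = -3 < 0 ⇒ local maximum; P''(3) = 4 > 0 ⇒ local minimum.
The local maximum is P(2) = 19/3.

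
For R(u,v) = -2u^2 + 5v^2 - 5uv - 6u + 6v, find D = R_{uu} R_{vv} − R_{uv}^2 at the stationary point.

∂R/∂u = -4u - 5v - 6 = 0 and ∂R/∂v = -5u + 10v + 6 = 0, so (u, v) = (-6/13, -54/65).
The Hessian has R_{uu} = -4, R_{vv} = 10, R_{uv} = -5, giving D = -65 < 0, so the point is a saddle point.
D = (-4)·(10) − (-5)^2 = -65.

-65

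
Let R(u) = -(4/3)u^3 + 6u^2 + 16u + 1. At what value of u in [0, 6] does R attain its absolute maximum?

4

R'(u) = -4u^2 + 12u + 16, whose only zero in [0, 6] is u = 4.
Compare values at every candidate in [0, 6]: R(0) = 1, R(4) = 227/3, R(6) = 25.
So the maximum is R(4) = 227/3.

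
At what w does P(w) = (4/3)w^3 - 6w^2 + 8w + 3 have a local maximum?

P'(w) = 4w^2 - 12w + 8 = 0 at w = 1, 2.
P''(w) = 8w - 12. P''(1) = -4 < 0 ⇒ local maximum; P''(2) = 4 > 0 ⇒ local minimum.
So the local maximum value is P(1) = 19/3.

1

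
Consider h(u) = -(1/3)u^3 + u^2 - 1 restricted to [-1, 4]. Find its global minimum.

-19/3

h'(u) = -u^2 + 2u, which vanishes at u = 0 and u = 2.
Compare values at every candidate in [-1, 4]: h(-1) = 1/3,  h(0) = -1,  h(2) = 1/3,  h(4) = -19/3.
So the minimum is h(4) = -19/3.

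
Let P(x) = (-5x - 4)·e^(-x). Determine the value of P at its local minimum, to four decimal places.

P'(x) = (-5)·e^(-x) + (-5x - 4)·(-1)·e^(-x) = (5x - 1)·e^(-x). Since e^(-x) > 0, the only critical point is x = 1/5.
P''(1/5) has the same sign as 5 > 0, so this is a local minimum.
P(1/5) = (-5)·e^(-1/5) ≈ -4.0937.

-4.0937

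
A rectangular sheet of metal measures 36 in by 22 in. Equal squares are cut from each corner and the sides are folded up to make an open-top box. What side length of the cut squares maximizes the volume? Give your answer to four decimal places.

With cut size x, the volume is V(x) = x(36 − 2x)(22 − 2x) for 0 < x < 11.
V'(x) = 12x^2 − 232x + 792. Setting V'(x) = 0 gives x ≈ 4.4279 (the root in (0, 11)).
V''(x) = 24x − 232 is negative there, so this is the maximum; V ≈ 1579.8251.

4.4279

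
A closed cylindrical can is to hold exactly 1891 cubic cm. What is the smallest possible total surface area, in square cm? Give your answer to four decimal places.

846.5298

With radius r and height h, πr²h = 1891 so h = 1891/(πr²), and S(r) = 2πr² + 2πrh = 2πr² + 2·1891/r.
S'(r) = 4πr − 2·1891/r² = 0 ⇒ r³ = 1891/(2π), so r ≈ 6.7015 and h = 2r ≈ 13.4030.
S''(r) = 4π + 4·1891/r³ > 0, so this is the minimum; S ≈ 846.5298.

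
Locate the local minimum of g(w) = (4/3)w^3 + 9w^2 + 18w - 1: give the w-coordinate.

Critical points: g'(w) = 4w^2 + 18w + 18 vanishes at w = -3, -3/2.
g''(w) = 8w + 18. g''(-3) = -6 < 0 ⇒ local maximum; g''(-3/2) = 6 > 0 ⇒ local minimum.
Thus g has its local minimum at w = -3/2, with value -49/4.

-3/2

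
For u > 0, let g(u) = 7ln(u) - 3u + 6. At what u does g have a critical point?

7/3

g'(u) = 7/u − 3 = 0 gives u = 7/3.
g''(u) = -7/u², which is negative for u > 0, so this is a local maximum.
g(7/3) = 7·ln(7/3) - 7 + 6 ≈ 4.9311.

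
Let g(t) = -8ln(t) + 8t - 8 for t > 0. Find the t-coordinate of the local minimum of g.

1

g'(t) = -8/t + 8 = 0 gives t = 1.
g''(t) = 8/t², which is positive for t > 0, so this is a local minimum.
g(1) = -8·ln(1) + 8 - 8 ≈ 0.0000.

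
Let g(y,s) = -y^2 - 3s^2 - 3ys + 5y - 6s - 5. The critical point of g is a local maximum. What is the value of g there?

∂g/∂y = -2y - 3s + 5 = 0 and ∂g/∂s = -3y - 6s - 6 = 0, so (y, s) = (16, -9).
The Hessian has g_{yy} = -2, g_{ss} = -6, g_{ys} = -3, giving D = 3 > 0 with g_{yy} < 0, so the point is a local maximum.
g(16, -9) = 62.

62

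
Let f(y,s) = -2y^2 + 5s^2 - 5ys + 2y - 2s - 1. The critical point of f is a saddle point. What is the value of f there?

-73/65

∂f/∂y = -4y - 5s + 2 = 0 and ∂f/∂s = -5y + 10s - 2 = 0, so (y, s) = (2/13, 18/65).
The Hessian has f_{yy} = -4, f_{ss} = 10, f_{ys} = -5, giving D = -65 < 0, so the point is a saddle point.
f(2/13, 18/65) = -73/65.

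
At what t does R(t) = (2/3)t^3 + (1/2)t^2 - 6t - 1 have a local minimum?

3/2

R'(t) = 2t^2 + t - 6. Setting R'(t) = 0 gives t ∈ {-2, 3/2}.
R''(t) = 4t + 1. R''(-2) = -7 < 0 ⇒ local maximum; R''(3/2) = 7 > 0 ⇒ local minimum.
Thus R has its local minimum at t = 3/2, with value -53/8.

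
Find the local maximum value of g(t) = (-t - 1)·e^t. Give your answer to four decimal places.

0.1353

Differentiating with the product rule gives g'(t) = (-t - 2)·e^t. Since e^t > 0, the only critical point is t = -2.
g''(-2) has the same sign as -1 < 0, so this is a local maximum.
g(-2) = (1)·e^(-2) ≈ 0.1353.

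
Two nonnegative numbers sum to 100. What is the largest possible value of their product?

2500

With x + y = 100, the product is P(x) = x(100 − x).
P'(x) = 100 − 2x = 0 gives x = 50; P'' = −2 < 0, so this is the maximum.
P = 50·50 = 2500.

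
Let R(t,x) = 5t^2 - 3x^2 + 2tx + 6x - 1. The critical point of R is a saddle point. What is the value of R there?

∂R/∂t = 10t + 2x = 0 and ∂R/∂x = 2t - 6x + 6 = 0, so (t, x) = (-3/16, 15/16).
The Hessian has R_{tt} = 10, R_{xx} = -6, R_{tx} = 2, giving D = -64 < 0, so the point is a saddle point.
R(-3/16, 15/16) = 29/16.

29/16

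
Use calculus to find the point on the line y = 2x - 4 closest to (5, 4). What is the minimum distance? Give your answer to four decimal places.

Minimize D(x)^2 = (x - 5)^2 + (2x - 8)^2.
d/dx[D^2] = 2(x - 5) + 2·2·(2x - 8) = 0 ⇒ x = 21/5.
Then y = 22/5 and the distance is √(4/5) ≈ 0.8944.

0.8944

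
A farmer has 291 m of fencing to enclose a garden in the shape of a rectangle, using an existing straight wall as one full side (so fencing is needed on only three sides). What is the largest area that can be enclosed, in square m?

Let the sides perpendicular to the wall have length x and the parallel side y, so 2x + y = 291 and the area is A = xy = x(291 − 2x).
A'(x) = 291 − 4x = 0 gives x = 291/4, and A''(x) = −4 < 0 confirms a maximum.
Then y = 291 − 2·291/4 = 291/2 and A = 84681/8.

84681/8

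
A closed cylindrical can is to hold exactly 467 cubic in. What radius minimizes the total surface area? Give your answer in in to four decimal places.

With radius r and height h, πr²h = 467 so h = 467/(πr²), and S(r) = 2πr² + 2πrh = 2πr² + 2·467/r.
S'(r) = 4πr − 2·467/r² = 0 ⇒ r³ = 467/(2π), so r ≈ 4.2045 and h = 2r ≈ 8.4090.
S''(r) = 4π + 4·467/r³ > 0, so this is the minimum; S ≈ 333.2160.

4.2045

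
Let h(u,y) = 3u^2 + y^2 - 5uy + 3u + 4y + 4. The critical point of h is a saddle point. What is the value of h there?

∂h/∂u = 6u - 5y + 3 = 0 and ∂h/∂y = -5u + 2y + 4 = 0, so (u, y) = (2, 3).
The Hessian has h_{uu} = 6, h_{yy} = 2, h_{uy} = -5, giving D = -13 < 0, so the point is a saddle point.
h(2, 3) = 13.

13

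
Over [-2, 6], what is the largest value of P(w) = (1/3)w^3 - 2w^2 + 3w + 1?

19

P'(w) = w^2 - 4w + 3, which vanishes at w = 1 and w = 3.
Evaluating at the critical points and endpoints: P(-2) = -47/3, P(1) = 7/3, P(3) = 1, P(6) = 19.
So the maximum is P(6) = 19.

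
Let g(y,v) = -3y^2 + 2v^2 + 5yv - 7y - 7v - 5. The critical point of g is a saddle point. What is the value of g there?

-11

∂g/∂y = -6y + 5v - 7 = 0 and ∂g/∂v = 5y + 4v - 7 = 0, so (y, v) = (1/7, 11/7).
The Hessian has g_{yy} = -6, g_{vv} = 4, g_{yv} = 5, giving D = -49 < 0, so the point is a saddle point.
g(1/7, 11/7) = -11.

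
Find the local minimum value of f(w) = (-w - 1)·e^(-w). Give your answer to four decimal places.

-1.0000

By the product rule, f'(w) = (w)·e^(-w). Since e^(-w) > 0, the only critical point is w = 0.
f''(0) has the same sign as 1 > 0, so this is a local minimum.
f(0) = (-1)·e^(0) ≈ -1.0000.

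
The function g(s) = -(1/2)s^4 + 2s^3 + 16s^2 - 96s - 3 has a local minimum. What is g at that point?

-267/2

g'(s) = -2s^3 + 6s^2 + 32s - 96 = 0 at s = -4, 3, 4.
Second-derivative test with g''(s) = -6s^2 + 12s + 32: g''(-4) = -112 < 0 ⇒ local maximum; g''(3) = 14 > 0 ⇒ local minimum; g''(4) = -16 < 0 ⇒ local maximum.
So the local minimum value is g(3) = -267/2.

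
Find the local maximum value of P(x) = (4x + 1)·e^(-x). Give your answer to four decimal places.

P'(x) = 4·e^(-x) + (4x + 1)·(-1)·e^(-x) = (-4x + 3)·e^(-x). Since e^(-x) > 0, the only critical point is x = 3/4.
P''(3/4) has the same sign as -4 < 0, so this is a local maximum.
P(3/4) = (4)·e^(-3/4) ≈ 1.8895.

1.8895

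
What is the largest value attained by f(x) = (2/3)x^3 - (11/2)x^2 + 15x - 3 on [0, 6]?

f'(x) = 2x^2 - 11x + 15, which vanishes at x = 5/2 and x = 3.
Candidates: f(0) = -3,  f(5/2) = 253/24,  f(3) = 21/2,  f(6) = 33.
Hence the absolute maximum is 33 at x = 6.

33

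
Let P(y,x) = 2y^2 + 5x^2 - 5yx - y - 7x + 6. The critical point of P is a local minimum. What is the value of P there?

-16/5

∂P/∂y = 4y - 5x - 1 = 0 and ∂P/∂x = -5y + 10x - 7 = 0, so (y, x) = (3, 11/5).
The Hessian has P_{yy} = 4, P_{xx} = 10, P_{yx} = -5, giving D = 15 > 0 with P_{yy} > 0, so the point is a local minimum.
P(3, 11/5) = -16/5.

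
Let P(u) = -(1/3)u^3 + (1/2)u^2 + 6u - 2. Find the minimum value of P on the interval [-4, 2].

P'(u) = -u^2 + u + 6, whose only zero in [-4, 2] is u = -2.
Candidates: P(-4) = 10/3; P(-2) = -28/3; P(2) = 28/3.
So the minimum is P(-2) = -28/3.

-28/3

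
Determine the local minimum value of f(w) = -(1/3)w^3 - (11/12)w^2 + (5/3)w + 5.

5/16

Critical points: f'(w) = -w^2 - (11/6)w + 5/3 vanishes at w = -5/2, 2/3.
Since f''(w) = -2w - 11/6, we get f''(-5/2) = 19/6 > 0 ⇒ local minimum; f''(2/3) = -19/6 < 0 ⇒ local maximum.
So the local minimum value is f(-5/2) = 5/16.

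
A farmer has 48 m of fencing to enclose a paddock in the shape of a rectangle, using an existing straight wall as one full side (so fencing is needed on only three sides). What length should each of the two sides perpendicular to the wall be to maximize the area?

12

Let the sides perpendicular to the wall have length x and the parallel side y, so 2x + y = 48 and the area is A = xy = x(48 − 2x).
A'(x) = 48 − 4x = 0 gives x = 12, and A''(x) = −4 < 0 confirms a maximum.
Then y = 48 − 2·12 = 24 and A = 288.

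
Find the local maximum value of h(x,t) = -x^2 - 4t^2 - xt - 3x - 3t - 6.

∂h/∂x = -2x - t - 3 = 0 and ∂h/∂t = -x - 8t - 3 = 0, so (x, t) = (-7/5, -1/5).
The Hessian has h_{xx} = -2, h_{tt} = -8, h_{xt} = -1, giving D = 15 > 0 with h_{xx} < 0, so the point is a local maximum.
h(-7/5, -1/5) = -18/5.

-18/5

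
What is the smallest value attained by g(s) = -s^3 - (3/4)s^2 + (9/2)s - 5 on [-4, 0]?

Differentiating, g'(s) = -3s^2 - (3/2)s + 9/2; whose only zero in [-4, 0] is s = -3/2.
Compare values at every candidate in [-4, 0]: g(-4) = 29, g(-3/2) = -161/16, g(0) = -5.
So the minimum is g(-3/2) = -161/16.

-161/16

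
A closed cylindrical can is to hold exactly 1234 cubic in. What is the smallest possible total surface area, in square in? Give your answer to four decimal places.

636.8805

With radius r and height h, πr²h = 1234 so h = 1234/(πr²), and S(r) = 2πr² + 2πrh = 2πr² + 2·1234/r.
S'(r) = 4πr − 2·1234/r² = 0 ⇒ r³ = 1234/(2π), so r ≈ 5.8127 and h = 2r ≈ 11.6254.
S''(r) = 4π + 4·1234/r³ > 0, so this is the minimum; S ≈ 636.8805.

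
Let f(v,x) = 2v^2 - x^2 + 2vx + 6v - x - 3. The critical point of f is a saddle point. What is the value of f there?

∂f/∂v = 4v + 2x + 6 = 0 and ∂f/∂x = 2v - 2x - 1 = 0, so (v, x) = (-5/6, -4/3).
The Hessian has f_{vv} = 4, f_{xx} = -2, f_{vx} = 2, giving D = -12 < 0, so the point is a saddle point.
f(-5/6, -4/3) = -29/6.

-29/6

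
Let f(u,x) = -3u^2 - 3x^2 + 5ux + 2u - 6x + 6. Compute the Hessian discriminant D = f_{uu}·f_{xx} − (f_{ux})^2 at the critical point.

∂f/∂u = -6u + 5x + 2 = 0 and ∂f/∂x = 5u - 6x - 6 = 0, so (u, x) = (-18/11, -26/11).
The Hessian has f_{uu} = -6, f_{xx} = -6, f_{ux} = 5, giving D = 11 > 0 with f_{uu} < 0, so the point is a local maximum.
D = (-6)·(-6) − (5)^2 = 11.

11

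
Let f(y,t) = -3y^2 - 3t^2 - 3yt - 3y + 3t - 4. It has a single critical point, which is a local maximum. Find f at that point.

∂f/∂y = -6y - 3t - 3 = 0 and ∂f/∂t = -3y - 6t + 3 = 0, so (y, t) = (-1, 1).
The Hessian has f_{yy} = -6, f_{tt} = -6, f_{yt} = -3, giving D = 27 > 0 with f_{yy} < 0, so the point is a local maximum.
f(-1, 1) = -1.

-1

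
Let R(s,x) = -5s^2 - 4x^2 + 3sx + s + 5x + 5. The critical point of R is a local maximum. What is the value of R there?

499/71

∂R/∂s = -10s + 3x + 1 = 0 and ∂R/∂x = 3s - 8x + 5 = 0, so (s, x) = (23/71, 53/71).
The Hessian has R_{ss} = -10, R_{xx} = -8, R_{sx} = 3, giving D = 71 > 0 with R_{ss} < 0, so the point is a local maximum.
R(23/71, 53/71) = 499/71.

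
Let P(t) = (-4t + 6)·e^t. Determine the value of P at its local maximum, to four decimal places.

Differentiating with the product rule gives P'(t) = (-4t + 2)·e^t. Since e^t > 0, the only critical point is t = 1/2.
P''(1/2) has the same sign as -4 < 0, so this is a local maximum.
P(1/2) = (4)·e^(1/2) ≈ 6.5949.

6.5949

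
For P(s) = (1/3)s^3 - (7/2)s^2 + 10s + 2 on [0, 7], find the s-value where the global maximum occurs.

7

P'(s) = s^2 - 7s + 10, which vanishes at s = 2 and s = 5.
Candidates: P(0) = 2,  P(2) = 32/3,  P(5) = 37/6,  P(7) = 89/6.
The maximum over the interval is 89/6, attained at s = 7.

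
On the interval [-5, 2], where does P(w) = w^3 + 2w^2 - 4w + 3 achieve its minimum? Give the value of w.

-5

P'(w) = 3w^2 + 4w - 4, which vanishes at w = -2 and w = 2/3.
Candidates: P(-5) = -52,  P(-2) = 11,  P(2/3) = 41/27,  P(2) = 11.
The minimum over the interval is -52, attained at w = -5.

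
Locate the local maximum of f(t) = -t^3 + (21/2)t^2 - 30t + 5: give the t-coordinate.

f'(t) = -3t^2 + 21t - 30 = 0 at t = 2, 5.
Since f''(t) = -6t + 21, we get f''(2) = 9 > 0 ⇒ local minimum; f''(5) = -9 < 0 ⇒ local maximum.
Thus f has its local maximum at t = 5, with value -15/2.

5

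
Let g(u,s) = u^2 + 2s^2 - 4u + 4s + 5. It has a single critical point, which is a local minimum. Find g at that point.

-1

∂g/∂u = 2u - 4 = 0 and ∂g/∂s = 4s + 4 = 0, so (u, s) = (2, -1).
The Hessian has g_{uu} = 2, g_{ss} = 4, g_{us} = 0, giving D = 8 > 0 with g_{uu} > 0, so the point is a local minimum.
g(2, -1) = -1.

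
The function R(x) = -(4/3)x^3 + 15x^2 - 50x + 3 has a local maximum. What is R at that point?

-116/3

R'(x) = -4x^2 + 30x - 50. Setting R'(x) = 0 gives x ∈ {5/2, 5}.
Since R''(x) = -8x + 30, we get R''(5/2) = 10 > 0 ⇒ local minimum; R''(5) = -10 < 0 ⇒ local maximum.
So the local maximum value is R(5) = -116/3.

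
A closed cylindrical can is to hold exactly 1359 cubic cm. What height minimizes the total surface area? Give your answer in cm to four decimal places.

12.0054

With radius r and height h, πr²h = 1359 so h = 1359/(πr²), and S(r) = 2πr² + 2πrh = 2πr² + 2·1359/r.
S'(r) = 4πr − 2·1359/r² = 0 ⇒ r³ = 1359/(2π), so r ≈ 6.0027 and h = 2r ≈ 12.0054.
S''(r) = 4π + 4·1359/r³ > 0, so this is the minimum; S ≈ 679.1945.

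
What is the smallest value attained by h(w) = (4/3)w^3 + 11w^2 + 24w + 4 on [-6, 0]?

The derivative is 4w^2 + 22w + 24, which vanishes at w = -4 and w = -3/2.
Candidates: h(-6) = -32,  h(-4) = -4/3,  h(-3/2) = -47/4,  h(0) = 4.
The minimum over the interval is -32, attained at w = -6.

-32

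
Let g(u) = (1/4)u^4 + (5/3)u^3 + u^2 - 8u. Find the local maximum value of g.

32/3

g'(u) = u^3 + 5u^2 + 2u - 8 = 0 at u = -4, -2, 1.
Second-derivative test with g''(u) = 3u^2 + 10u + 2: g''(-4) = 10 > 0 ⇒ local minimum; g''(-2) = -6 < 0 ⇒ local maximum; g''(1) = 15 > 0 ⇒ local minimum.
Thus g has its local maximum at u = -2, with value 32/3.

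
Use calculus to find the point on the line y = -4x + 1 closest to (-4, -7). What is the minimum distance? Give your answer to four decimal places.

Minimize D(x)^2 = (x + 4)^2 + (-4x + 8)^2.
d/dx[D^2] = 2(x + 4) + 2·(-4)·(-4x + 8) = 0 ⇒ x = 28/17.
Then y = -95/17 and the distance is √(576/17) ≈ 5.8209.

5.8209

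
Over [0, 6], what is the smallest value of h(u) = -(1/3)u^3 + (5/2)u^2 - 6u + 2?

-16

Differentiating, h'(u) = -u^2 + 5u - 6; which vanishes at u = 2 and u = 3.
Compare values at every candidate in [0, 6]: h(0) = 2; h(2) = -8/3; h(3) = -5/2; h(6) = -16.
So the minimum is h(6) = -16.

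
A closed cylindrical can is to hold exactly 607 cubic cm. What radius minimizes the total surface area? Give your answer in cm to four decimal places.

With radius r and height h, πr²h = 607 so h = 607/(πr²), and S(r) = 2πr² + 2πrh = 2πr² + 2·607/r.
S'(r) = 4πr − 2·607/r² = 0 ⇒ r³ = 607/(2π), so r ≈ 4.5885 and h = 2r ≈ 9.1770.
S''(r) = 4π + 4·607/r³ > 0, so this is the minimum; S ≈ 396.8628.

4.5885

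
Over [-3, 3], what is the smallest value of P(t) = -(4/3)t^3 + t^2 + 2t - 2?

The derivative is -4t^2 + 2t + 2, which vanishes at t = -1/2 and t = 1.
Compare values at every candidate in [-3, 3]: P(-3) = 37; P(-1/2) = -31/12; P(1) = -1/3; P(3) = -23.
Hence the absolute minimum is -23 at t = 3.

-23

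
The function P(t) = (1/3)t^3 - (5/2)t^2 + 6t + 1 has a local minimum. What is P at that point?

Critical points: P'(t) = t^2 - 5t + 6 vanishes at t = 2, 3.
Second-derivative test with P''(t) = 2t - 5: P''(2) = -1 < 0 ⇒ local maximum; P''(3) = 1 > 0 ⇒ local minimum.
Thus P has its local minimum at t = 3, with value 11/2.

11/2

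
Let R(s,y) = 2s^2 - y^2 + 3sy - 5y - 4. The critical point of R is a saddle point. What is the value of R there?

-18/17

∂R/∂s = 4s + 3y = 0 and ∂R/∂y = 3s - 2y - 5 = 0, so (s, y) = (15/17, -20/17).
The Hessian has R_{ss} = 4, R_{yy} = -2, R_{sy} = 3, giving D = -17 < 0, so the point is a saddle point.
R(15/17, -20/17) = -18/17.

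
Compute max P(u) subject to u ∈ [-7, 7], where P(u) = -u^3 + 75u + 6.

P'(u) = -3u^2 + 75, which vanishes at u = -5 and u = 5.
Candidates: P(-7) = -176,  P(-5) = -244,  P(5) = 256,  P(7) = 188.
So the maximum is P(5) = 256.

256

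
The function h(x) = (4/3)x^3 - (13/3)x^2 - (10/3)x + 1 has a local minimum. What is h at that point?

h'(x) = 4x^2 - (26/3)x - 10/3 = 0 at x = -1/3, 5/2.
Second-derivative test with h''(x) = 8x - 26/3: h''(-1/3) = -34/3 < 0 ⇒ local maximum; h''(5/2) = 34/3 > 0 ⇒ local minimum.
The local minimum is h(5/2) = -163/12.

-163/12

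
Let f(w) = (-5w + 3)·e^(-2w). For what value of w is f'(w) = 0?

11/10

Differentiating with the product rule gives f'(w) = (10w - 11)·e^(-2w). Since e^(-2w) > 0, the only critical point is w = 11/10.
f''(11/10) has the same sign as 10 > 0, so this is a local minimum.
f(11/10) = (-5/2)·e^(-11/5) ≈ -0.2770.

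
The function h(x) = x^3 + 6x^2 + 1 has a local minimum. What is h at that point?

1

h'(x) = 3x^2 + 12x. Setting h'(x) = 0 gives x ∈ {-4, 0}.
Second-derivative test with h''(x) = 6x + 12: h''(-4) = -12 < 0 ⇒ local maximum; h''(0) = 12 > 0 ⇒ local minimum.
So the local minimum value is h(0) = 1.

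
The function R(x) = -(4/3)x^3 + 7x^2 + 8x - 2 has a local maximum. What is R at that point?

R'(x) = -4x^2 + 14x + 8. Setting R'(x) = 0 gives x ∈ {-1/2, 4}.
Second-derivative test with R''(x) = -8x + 14: R''(-1/2) = 18 > 0 ⇒ local minimum; R''(4) = -18 < 0 ⇒ local maximum.
The local maximum is R(4) = 170/3.

170/3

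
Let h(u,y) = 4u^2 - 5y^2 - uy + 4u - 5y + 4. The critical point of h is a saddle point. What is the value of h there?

∂h/∂u = 8u - y + 4 = 0 and ∂h/∂y = -u - 10y - 5 = 0, so (u, y) = (-5/9, -4/9).
The Hessian has h_{uu} = 8, h_{yy} = -10, h_{uy} = -1, giving D = -81 < 0, so the point is a saddle point.
h(-5/9, -4/9) = 4.

4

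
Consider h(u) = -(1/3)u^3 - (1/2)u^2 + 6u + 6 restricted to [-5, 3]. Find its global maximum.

40/3

Differentiating, h'(u) = -u^2 - u + 6; which vanishes at u = -3 and u = 2.
Compare values at every candidate in [-5, 3]: h(-5) = 31/6; h(-3) = -15/2; h(2) = 40/3; h(3) = 21/2.
So the maximum is h(2) = 40/3.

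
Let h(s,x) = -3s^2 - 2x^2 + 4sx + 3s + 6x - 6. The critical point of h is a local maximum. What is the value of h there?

∂h/∂s = -6s + 4x + 3 = 0 and ∂h/∂x = 4s - 4x + 6 = 0, so (s, x) = (9/2, 6).
The Hessian has h_{ss} = -6, h_{xx} = -4, h_{sx} = 4, giving D = 8 > 0 with h_{ss} < 0, so the point is a local maximum.
h(9/2, 6) = 75/4.

75/4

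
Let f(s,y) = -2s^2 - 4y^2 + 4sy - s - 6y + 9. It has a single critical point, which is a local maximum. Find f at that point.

61/4

∂f/∂s = -4s + 4y - 1 = 0 and ∂f/∂y = 4s - 8y - 6 = 0, so (s, y) = (-2, -7/4).
The Hessian has f_{ss} = -4, f_{yy} = -8, f_{sy} = 4, giving D = 16 > 0 with f_{ss} < 0, so the point is a local maximum.
f(-2, -7/4) = 61/4.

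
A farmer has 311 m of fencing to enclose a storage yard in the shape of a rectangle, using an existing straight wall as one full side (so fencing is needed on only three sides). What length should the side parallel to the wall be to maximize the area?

Let the sides perpendicular to the wall have length x and the parallel side y, so 2x + y = 311 and the area is A = xy = x(311 − 2x).
A'(x) = 311 − 4x = 0 gives x = 311/4, and A''(x) = −4 < 0 confirms a maximum.
Then y = 311 − 2·311/4 = 311/2 and A = 96721/8.

311/2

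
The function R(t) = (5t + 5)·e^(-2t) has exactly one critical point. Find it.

By the product rule, R'(t) = (-10t - 5)·e^(-2t). Since e^(-2t) > 0, the only critical point is t = -1/2.
R''(-1/2) has the same sign as -10 < 0, so this is a local maximum.
R(-1/2) = (5/2)·e^(1) ≈ 6.7957.

-1/2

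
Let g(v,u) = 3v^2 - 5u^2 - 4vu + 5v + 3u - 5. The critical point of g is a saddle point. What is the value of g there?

-11/2

∂g/∂v = 6v - 4u + 5 = 0 and ∂g/∂u = -4v - 10u + 3 = 0, so (v, u) = (-1/2, 1/2).
The Hessian has g_{vv} = 6, g_{uu} = -10, g_{vu} = -4, giving D = -76 < 0, so the point is a saddle point.
g(-1/2, 1/2) = -11/2.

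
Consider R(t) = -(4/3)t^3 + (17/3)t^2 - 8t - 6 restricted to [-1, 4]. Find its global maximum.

The derivative is -4t^2 + (34/3)t - 8, which vanishes at t = 4/3 and t = 3/2.
Evaluating at the critical points and endpoints: R(-1) = 9, R(4/3) = -790/81, R(3/2) = -39/4, R(4) = -98/3.
Hence the absolute maximum is 9 at t = -1.

9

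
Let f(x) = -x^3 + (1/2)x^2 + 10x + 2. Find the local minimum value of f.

f'(x) = -3x^2 + x + 10 = 0 at x = -5/3, 2.
Since f''(x) = -6x + 1, we get f''(-5/3) = 11 > 0 ⇒ local minimum; f''(2) = -11 < 0 ⇒ local maximum.
The local minimum is f(-5/3) = -467/54.

-467/54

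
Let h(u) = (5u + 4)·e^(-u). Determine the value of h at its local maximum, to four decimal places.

By the product rule, h'(u) = (-5u + 1)·e^(-u). Since e^(-u) > 0, the only critical point is u = 1/5.
h''(1/5) has the same sign as -5 < 0, so this is a local maximum.
h(1/5) = (5)·e^(-1/5) ≈ 4.0937.

4.0937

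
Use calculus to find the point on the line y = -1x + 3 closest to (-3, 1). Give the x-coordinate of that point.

-1/2

Minimize D(x)^2 = (x + 3)^2 + (-x + 2)^2.
d/dx[D^2] = 2(x + 3) + 2·(-1)·(-x + 2) = 0 ⇒ x = -1/2.
Then y = 7/2 and the distance is √(25/2) ≈ 3.5355.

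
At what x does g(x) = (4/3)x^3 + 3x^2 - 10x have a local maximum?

-5/2

Critical points: g'(x) = 4x^2 + 6x - 10 vanishes at x = -5/2, 1.
Second-derivative test with g''(x) = 8x + 6: g''(-5/2) = -14 < 0 ⇒ local maximum; g''(1) = 14 > 0 ⇒ local minimum.
The local maximum is g(-5/2) = 275/12.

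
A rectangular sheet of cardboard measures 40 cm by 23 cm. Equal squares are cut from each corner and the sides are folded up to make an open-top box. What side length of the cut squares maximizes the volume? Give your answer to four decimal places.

4.7049

With cut size x, the volume is V(x) = x(40 − 2x)(23 − 2x) for 0 < x < 11.5.
V'(x) = 12x^2 − 252x + 920. Setting V'(x) = 0 gives x ≈ 4.7049 (the root in (0, 11.5)).
V''(x) = 24x − 252 is negative there, so this is the maximum; V ≈ 1955.9537.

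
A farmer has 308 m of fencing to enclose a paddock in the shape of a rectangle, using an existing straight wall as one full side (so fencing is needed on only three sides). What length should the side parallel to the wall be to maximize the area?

154

Let the sides perpendicular to the wall have length x and the parallel side y, so 2x + y = 308 and the area is A = xy = x(308 − 2x).
A'(x) = 308 − 4x = 0 gives x = 77, and A''(x) = −4 < 0 confirms a maximum.
Then y = 308 − 2·77 = 154 and A = 11858.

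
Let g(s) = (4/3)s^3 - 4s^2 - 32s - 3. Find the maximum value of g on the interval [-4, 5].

103/3

The derivative is 4s^2 - 8s - 32, which vanishes at s = -2 and s = 4.
Evaluating at the critical points and endpoints: g(-4) = -73/3; g(-2) = 103/3; g(4) = -329/3; g(5) = -289/3.
So the maximum is g(-2) = 103/3.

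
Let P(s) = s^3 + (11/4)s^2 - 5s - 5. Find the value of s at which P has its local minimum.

P'(s) = 3s^2 + (11/2)s - 5. Setting P'(s) = 0 gives s ∈ {-5/2, 2/3}.
Since P''(s) = 6s + 11/2, we get P''(-5/2) = -19/2 < 0 ⇒ local maximum; P''(2/3) = 19/2 > 0 ⇒ local minimum.
So the local minimum value is P(2/3) = -184/27.

2/3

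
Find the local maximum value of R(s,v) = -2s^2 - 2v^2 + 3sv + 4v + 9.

∂R/∂s = -4s + 3v = 0 and ∂R/∂v = 3s - 4v + 4 = 0, so (s, v) = (12/7, 16/7).
The Hessian has R_{ss} = -4, R_{vv} = -4, R_{sv} = 3, giving D = 7 > 0 with R_{ss} < 0, so the point is a local maximum.
R(12/7, 16/7) = 95/7.

95/7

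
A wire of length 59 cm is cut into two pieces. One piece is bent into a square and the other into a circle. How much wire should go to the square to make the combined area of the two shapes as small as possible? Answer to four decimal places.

33.0459

Let x be the length used for the square. Square side x/4; circle radius (59−x)/(2π).
A(x) = (x/4)² + π·((59−x)/(2π))² = x²/16 + (59−x)²/(4π) for 0 ≤ x ≤ 59. A'(x) = x/8 − (59−x)/(2π) = 0 gives x = 4·59/(π+4) ≈ 33.0459.
A'' = 1/8 + 1/(2π) > 0, so this gives the minimum combined area; x ≈ 33.0459 cm to the square.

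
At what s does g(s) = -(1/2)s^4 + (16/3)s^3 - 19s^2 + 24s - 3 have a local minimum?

3

g'(s) = -2s^3 + 16s^2 - 38s + 24 = 0 at s = 1, 3, 4.
Since g''(s) = -6s^2 + 32s - 38, we get g''(1) = -12 < 0 ⇒ local maximum; g''(3) = 4 > 0 ⇒ local minimum; g''(4) = -6 < 0 ⇒ local maximum.
So the local minimum value is g(3) = 3/2.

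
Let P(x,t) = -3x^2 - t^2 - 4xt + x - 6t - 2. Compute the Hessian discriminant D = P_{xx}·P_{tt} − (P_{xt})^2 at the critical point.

-4

∂P/∂x = -6x - 4t + 1 = 0 and ∂P/∂t = -4x - 2t - 6 = 0, so (x, t) = (-13/2, 10).
The Hessian has P_{xx} = -6, P_{tt} = -2, P_{xt} = -4, giving D = -4 < 0, so the point is a saddle point.
D = (-6)·(-2) − (-4)^2 = -4.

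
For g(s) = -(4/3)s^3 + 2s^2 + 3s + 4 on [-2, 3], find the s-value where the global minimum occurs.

Differentiating, g'(s) = -4s^2 + 4s + 3; which vanishes at s = -1/2 and s = 3/2.
Candidates: g(-2) = 50/3; g(-1/2) = 19/6; g(3/2) = 17/2; g(3) = -5.
So the minimum is g(3) = -5.

3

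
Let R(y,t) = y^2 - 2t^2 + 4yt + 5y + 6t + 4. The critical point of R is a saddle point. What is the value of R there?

-19/12

∂R/∂y = 2y + 4t + 5 = 0 and ∂R/∂t = 4y - 4t + 6 = 0, so (y, t) = (-11/6, -1/3).
The Hessian has R_{yy} = 2, R_{tt} = -4, R_{yt} = 4, giving D = -24 < 0, so the point is a saddle point.
R(-11/6, -1/3) = -19/12.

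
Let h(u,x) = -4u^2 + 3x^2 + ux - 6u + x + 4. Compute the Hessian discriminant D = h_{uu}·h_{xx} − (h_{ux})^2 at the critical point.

∂h/∂u = -8u + x - 6 = 0 and ∂h/∂x = u + 6x + 1 = 0, so (u, x) = (-37/49, -2/49).
The Hessian has h_{uu} = -8, h_{xx} = 6, h_{ux} = 1, giving D = -49 < 0, so the point is a saddle point.
D = (-8)·(6) − (1)^2 = -49.

-49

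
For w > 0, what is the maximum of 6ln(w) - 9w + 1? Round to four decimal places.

g'(w) = 6/w − 9 = 0 gives w = 2/3.
g''(w) = -6/w², which is negative for w > 0, so this is a local maximum.
g(2/3) = 6·ln(2/3) - 6 + 1 ≈ -7.4328.

-7.4328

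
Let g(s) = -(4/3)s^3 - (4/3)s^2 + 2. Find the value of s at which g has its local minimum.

-2/3

g'(s) = -4s^2 - (8/3)s. Setting g'(s) = 0 gives s ∈ {-2/3, 0}.
Since g''(s) = -8s - 8/3, we get g''(-2/3) = 8/3 > 0 ⇒ local minimum; g''(0) = -8/3 < 0 ⇒ local maximum.
Thus g has its local minimum at s = -2/3, with value 146/81.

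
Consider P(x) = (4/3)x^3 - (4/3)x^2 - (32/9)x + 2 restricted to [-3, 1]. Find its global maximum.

274/81

Differentiating, P'(x) = 4x^2 - (8/3)x - 32/9; whose only zero in [-3, 1] is x = -2/3.
Compare values at every candidate in [-3, 1]: P(-3) = -106/3; P(-2/3) = 274/81; P(1) = -14/9.
So the maximum is P(-2/3) = 274/81.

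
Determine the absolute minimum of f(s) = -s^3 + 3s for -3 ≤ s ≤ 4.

Differentiating, f'(s) = -3s^2 + 3; which vanishes at s = -1 and s = 1.
Candidates: f(-3) = 18,  f(-1) = -2,  f(1) = 2,  f(4) = -52.
The minimum over the interval is -52, attained at s = 4.

-52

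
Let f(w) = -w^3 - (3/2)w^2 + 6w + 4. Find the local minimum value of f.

-6

Critical points: f'(w) = -3w^2 - 3w + 6 vanishes at w = -2, 1.
Second-derivative test with f''(w) = -6w - 3: f''(-2) = 9 > 0 ⇒ local minimum; f''(1) = -9 < 0 ⇒ local maximum.
The local minimum is f(-2) = -6.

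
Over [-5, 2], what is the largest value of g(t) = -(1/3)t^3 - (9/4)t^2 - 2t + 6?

311/48

Differentiating, g'(t) = -t^2 - (9/2)t - 2; which vanishes at t = -4 and t = -1/2.
Candidates: g(-5) = 17/12, g(-4) = -2/3, g(-1/2) = 311/48, g(2) = -29/3.
The maximum over the interval is 311/48, attained at t = -1/2.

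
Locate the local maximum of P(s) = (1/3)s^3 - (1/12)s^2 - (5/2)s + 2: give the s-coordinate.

-3/2

Critical points: P'(s) = s^2 - (1/6)s - 5/2 vanishes at s = -3/2, 5/3.
Second-derivative test with P''(s) = 2s - 1/6: P''(-3/2) = -19/6 < 0 ⇒ local maximum; P''(5/3) = 19/6 > 0 ⇒ local minimum.
Thus P has its local maximum at s = -3/2, with value 71/16.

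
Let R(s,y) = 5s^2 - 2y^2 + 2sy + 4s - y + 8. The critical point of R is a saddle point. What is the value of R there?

333/44

∂R/∂s = 10s + 2y + 4 = 0 and ∂R/∂y = 2s - 4y - 1 = 0, so (s, y) = (-7/22, -9/22).
The Hessian has R_{ss} = 10, R_{yy} = -4, R_{sy} = 2, giving D = -44 < 0, so the point is a saddle point.
R(-7/22, -9/22) = 333/44.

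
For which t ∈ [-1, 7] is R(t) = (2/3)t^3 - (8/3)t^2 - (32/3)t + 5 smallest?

The derivative is 2t^2 - (16/3)t - 32/3, whose only zero in [-1, 7] is t = 4.
Compare values at every candidate in [-1, 7]: R(-1) = 37/3, R(4) = -113/3, R(7) = 85/3.
The minimum over the interval is -113/3, attained at t = 4.

4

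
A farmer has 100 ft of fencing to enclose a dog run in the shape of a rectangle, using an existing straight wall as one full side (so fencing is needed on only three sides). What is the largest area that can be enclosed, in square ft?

1250

Let the sides perpendicular to the wall have length x and the parallel side y, so 2x + y = 100 and the area is A = xy = x(100 − 2x).
A'(x) = 100 − 4x = 0 gives x = 25, and A''(x) = −4 < 0 confirms a maximum.
Then y = 100 − 2·25 = 50 and A = 1250.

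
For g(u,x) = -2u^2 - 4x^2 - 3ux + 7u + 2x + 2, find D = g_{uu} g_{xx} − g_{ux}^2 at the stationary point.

∂g/∂u = -4u - 3x + 7 = 0 and ∂g/∂x = -3u - 8x + 2 = 0, so (u, x) = (50/23, -13/23).
The Hessian has g_{uu} = -4, g_{xx} = -8, g_{ux} = -3, giving D = 23 > 0 with g_{uu} < 0, so the point is a local maximum.
D = (-4)·(-8) − (-3)^2 = 23.

23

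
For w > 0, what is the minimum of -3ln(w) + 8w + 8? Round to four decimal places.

13.9425

R'(w) = -3/w + 8 = 0 gives w = 3/8.
R''(w) = 3/w², which is positive for w > 0, so this is a local minimum.
R(3/8) = -3·ln(3/8) + 3 + 8 ≈ 13.9425.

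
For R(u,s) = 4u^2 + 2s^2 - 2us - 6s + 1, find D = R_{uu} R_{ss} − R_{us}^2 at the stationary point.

∂R/∂u = 8u - 2s = 0 and ∂R/∂s = -2u + 4s - 6 = 0, so (u, s) = (3/7, 12/7).
The Hessian has R_{uu} = 8, R_{ss} = 4, R_{us} = -2, giving D = 28 > 0 with R_{uu} > 0, so the point is a local minimum.
D = (8)·(4) − (-2)^2 = 28.

28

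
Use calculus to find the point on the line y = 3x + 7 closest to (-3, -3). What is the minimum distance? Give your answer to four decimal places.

Minimize D(x)^2 = (x + 3)^2 + (3x + 10)^2.
d/dx[D^2] = 2(x + 3) + 2·3·(3x + 10) = 0 ⇒ x = -33/10.
Then y = -29/10 and the distance is √(1/10) ≈ 0.3162.

0.3162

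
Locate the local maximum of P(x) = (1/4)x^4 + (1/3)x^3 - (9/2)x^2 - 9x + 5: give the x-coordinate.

P'(x) = x^3 + x^2 - 9x - 9. Setting P'(x) = 0 gives x ∈ {-3, -1, 3}.
Second-derivative test with P''(x) = 3x^2 + 2x - 9: P''(-3) = 12 > 0 ⇒ local minimum; P''(-1) = -8 < 0 ⇒ local maximum; P''(3) = 24 > 0 ⇒ local minimum.
The local maximum is P(-1) = 113/12.

-1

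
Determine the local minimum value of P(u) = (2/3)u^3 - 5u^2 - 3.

-134/3

P'(u) = 2u^2 - 10u. Setting P'(u) = 0 gives u ∈ {0, 5}.
P''(u) = 4u - 10. P''(0) = -10 < 0 ⇒ local maximum; P''(5) = 10 > 0 ⇒ local minimum.
So the local minimum value is P(5) = -134/3.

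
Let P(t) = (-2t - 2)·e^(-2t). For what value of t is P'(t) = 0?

P'(t) = (-2)·e^(-2t) + (-2t - 2)·(-2)·e^(-2t) = (4t + 2)·e^(-2t). Since e^(-2t) > 0, the only critical point is t = -1/2.
P''(-1/2) has the same sign as 4 > 0, so this is a local minimum.
P(-1/2) = (-1)·e^(1) ≈ -2.7183.

-1/2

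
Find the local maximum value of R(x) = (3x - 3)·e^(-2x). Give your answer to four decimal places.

0.0747

R'(x) = 3·e^(-2x) + (3x - 3)·(-2)·e^(-2x) = (-6x + 9)·e^(-2x). Since e^(-2x) > 0, the only critical point is x = 3/2.
R''(3/2) has the same sign as -6 < 0, so this is a local maximum.
R(3/2) = (3/2)·e^(-3) ≈ 0.0747.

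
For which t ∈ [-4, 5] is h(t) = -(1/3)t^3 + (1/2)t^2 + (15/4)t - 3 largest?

The derivative is -t^2 + t + 15/4, which vanishes at t = -3/2 and t = 5/2.
Candidates: h(-4) = 34/3, h(-3/2) = -51/8, h(5/2) = 103/24, h(5) = -161/12.
The maximum over the interval is 34/3, attained at t = -4.

-4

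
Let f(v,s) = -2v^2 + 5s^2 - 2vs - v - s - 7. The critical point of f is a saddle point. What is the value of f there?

∂f/∂v = -4v - 2s - 1 = 0 and ∂f/∂s = -2v + 10s - 1 = 0, so (v, s) = (-3/11, 1/22).
The Hessian has f_{vv} = -4, f_{ss} = 10, f_{vs} = -2, giving D = -44 < 0, so the point is a saddle point.
f(-3/11, 1/22) = -303/44.

-303/44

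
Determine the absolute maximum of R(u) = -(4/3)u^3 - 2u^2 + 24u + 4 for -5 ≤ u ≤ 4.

100/3

R'(u) = -4u^2 - 4u + 24, which vanishes at u = -3 and u = 2.
Candidates: R(-5) = 2/3,  R(-3) = -50,  R(2) = 100/3,  R(4) = -52/3.
Hence the absolute maximum is 100/3 at u = 2.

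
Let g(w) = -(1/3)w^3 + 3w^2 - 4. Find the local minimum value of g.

Critical points: g'(w) = -w^2 + 6w vanishes at w = 0, 6.
Second-derivative test with g''(w) = -2w + 6: g''(0) = 6 > 0 ⇒ local minimum; g''(6) = -6 < 0 ⇒ local maximum.
Thus g has its local minimum at w = 0, with value -4.

-4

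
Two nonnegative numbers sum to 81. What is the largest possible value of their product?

With x + y = 81, the product is P(x) = x(81 − x).
P'(x) = 81 − 2x = 0 gives x = 81/2; P'' = −2 < 0, so this is the maximum.
P = 81/2·81/2 = 6561/4.

6561/4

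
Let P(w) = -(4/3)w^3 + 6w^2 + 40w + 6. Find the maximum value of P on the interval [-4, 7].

Differentiating, P'(w) = -4w^2 + 12w + 40; which vanishes at w = -2 and w = 5.
Compare values at every candidate in [-4, 7]: P(-4) = 82/3; P(-2) = -118/3; P(5) = 568/3; P(7) = 368/3.
The maximum over the interval is 568/3, attained at w = 5.

568/3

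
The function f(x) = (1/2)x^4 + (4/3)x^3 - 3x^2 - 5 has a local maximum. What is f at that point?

-5

f'(x) = 2x^3 + 4x^2 - 6x = 0 at x = -3, 0, 1.
Since f''(x) = 6x^2 + 8x - 6, we get f''(-3) = 24 > 0 ⇒ local minimum; f''(0) = -6 < 0 ⇒ local maximum; f''(1) = 8 > 0 ⇒ local minimum.
So the local maximum value is f(0) = -5.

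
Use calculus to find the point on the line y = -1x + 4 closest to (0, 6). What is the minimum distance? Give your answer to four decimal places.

Minimize D(x)^2 = (x + 0)^2 + (-x - 2)^2.
d/dx[D^2] = 2(x + 0) + 2·(-1)·(-x - 2) = 0 ⇒ x = -1.
Then y = 5 and the distance is √(2) ≈ 1.4142.

1.4142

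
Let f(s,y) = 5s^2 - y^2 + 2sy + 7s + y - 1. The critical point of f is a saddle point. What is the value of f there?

-41/12

∂f/∂s = 10s + 2y + 7 = 0 and ∂f/∂y = 2s - 2y + 1 = 0, so (s, y) = (-2/3, -1/6).
The Hessian has f_{ss} = 10, f_{yy} = -2, f_{sy} = 2, giving D = -24 < 0, so the point is a saddle point.
f(-2/3, -1/6) = -41/12.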